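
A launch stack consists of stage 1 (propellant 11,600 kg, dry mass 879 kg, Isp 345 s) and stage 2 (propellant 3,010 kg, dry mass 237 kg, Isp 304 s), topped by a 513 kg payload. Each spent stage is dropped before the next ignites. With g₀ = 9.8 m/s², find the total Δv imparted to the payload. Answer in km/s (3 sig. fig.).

Δv ≈ 9.04 km/s

Ignition mass of stage 1 = 11,600+879 + 3,010+237 + 513 = 16,239 kg.
Stage 1: m₀ = 16,239 kg, m_f = 16,239 − 11,600 = 4,639 kg; Δv = 345×9.8×ln(3.501) = 3381.0×1.2529 ≈ 4236 m/s.
Stage 2: m₀ = 3,760 kg, m_f = 3,760 − 3,010 = 750 kg; Δv = 304×9.8×ln(5.013) = 2979.2×1.6121 ≈ 4803 m/s.
Total Δv = 4236 + 4803 = 9039 m/s.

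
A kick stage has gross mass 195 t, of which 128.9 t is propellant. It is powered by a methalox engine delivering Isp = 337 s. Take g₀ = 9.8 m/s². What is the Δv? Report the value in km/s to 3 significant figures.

v_e = Isp · g₀ = 337 × 9.8 = 3302.6 m/s.
m_f = m₀ − m_prop = 195 − 128.9 = 66.1 t.
Δv = v_e · ln(m₀/m_f) = 3302.6 × ln(2.95) = 3302.6 × 1.0818 ≈ 3572.9 m/s.

Δv ≈ 3.57 km/s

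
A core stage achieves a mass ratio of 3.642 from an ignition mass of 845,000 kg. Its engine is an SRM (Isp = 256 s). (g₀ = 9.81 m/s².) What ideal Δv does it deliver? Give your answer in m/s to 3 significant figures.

Δv ≈ 3250 m/s

v_e = Isp · g₀ = 256 × 9.81 = 2511.4 m/s.
Δv = v_e · ln(3.642) = 2511.4 × 1.2925 ≈ 3246.0 m/s.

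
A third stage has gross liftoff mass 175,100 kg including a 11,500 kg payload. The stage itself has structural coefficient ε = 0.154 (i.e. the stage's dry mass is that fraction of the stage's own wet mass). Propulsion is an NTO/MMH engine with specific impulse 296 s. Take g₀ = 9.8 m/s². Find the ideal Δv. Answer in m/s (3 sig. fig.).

Stage wet mass = m₀ − payload = 175,100 − 11,500 = 163,600 kg.
Stage dry mass = ε × stage wet mass = 0.154 × 163,600 = 25,194.4 kg.
Burnout mass m_f = stage dry + payload = 25,194.4 + 11,500 = 36,694.4 kg.
v_e = Isp · g₀ = 296 × 9.8 = 2900.8 m/s.
Δv = v_e · ln(175,100/36,694.4) = 2900.8 × ln(4.772) = 2900.8 × 1.5627 ≈ 4533 m/s.

Δv ≈ 4530 m/s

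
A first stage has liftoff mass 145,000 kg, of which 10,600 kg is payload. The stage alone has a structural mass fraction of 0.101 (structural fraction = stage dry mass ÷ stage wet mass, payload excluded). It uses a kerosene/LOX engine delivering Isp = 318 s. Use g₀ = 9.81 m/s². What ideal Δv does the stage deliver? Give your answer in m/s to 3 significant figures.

Δv ≈ 5590 m/s

Stage wet mass = m₀ − payload = 145,000 − 10,600 = 134,400 kg.
Stage dry mass = ε × stage wet mass = 0.101 × 134,400 = 13,574.4 kg.
Burnout mass m_f = stage dry + payload = 13,574.4 + 10,600 = 24,174.4 kg.
v_e = Isp · g₀ = 318 × 9.81 = 3119.6 m/s.
Δv = v_e · ln(145,000/24,174.4) = 3119.6 × ln(5.998) = 3119.6 × 1.7914 ≈ 5589 m/s.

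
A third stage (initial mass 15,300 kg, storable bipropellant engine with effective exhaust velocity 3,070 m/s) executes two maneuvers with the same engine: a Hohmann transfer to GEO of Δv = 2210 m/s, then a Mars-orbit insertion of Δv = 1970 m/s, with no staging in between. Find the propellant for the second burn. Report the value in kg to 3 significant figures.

propellant for the second burn ≈ 3530 kg

After the first burn: m = 15300 × exp(−2210/3070.0) = 15300 × 0.48682 = 7,448.35 kg.
After the second burn: m = 7,448.35 × exp(−1970/3070.0) = 7,448.35 × 0.52640 = 3,920.81 kg.
Second-burn propellant = 7,448.35 − 3,920.81 = 3,527.54 kg.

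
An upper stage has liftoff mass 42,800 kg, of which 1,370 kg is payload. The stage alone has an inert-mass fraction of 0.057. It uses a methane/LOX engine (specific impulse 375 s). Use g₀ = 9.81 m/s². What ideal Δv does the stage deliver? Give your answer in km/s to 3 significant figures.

Stage wet mass = m₀ − payload = 42,800 − 1,370 = 41,430 kg.
Stage dry mass = ε × stage wet mass = 0.057 × 41,430 = 2,361.51 kg.
Burnout mass m_f = stage dry + payload = 2,361.51 + 1,370 = 3,731.51 kg.
v_e = Isp · g₀ = 375 × 9.81 = 3678.8 m/s.
Δv = v_e · ln(42,800/3,731.51) = 3678.8 × ln(11.47) = 3678.8 × 2.4397 ≈ 8975 m/s.

Δv ≈ 8.98 km/s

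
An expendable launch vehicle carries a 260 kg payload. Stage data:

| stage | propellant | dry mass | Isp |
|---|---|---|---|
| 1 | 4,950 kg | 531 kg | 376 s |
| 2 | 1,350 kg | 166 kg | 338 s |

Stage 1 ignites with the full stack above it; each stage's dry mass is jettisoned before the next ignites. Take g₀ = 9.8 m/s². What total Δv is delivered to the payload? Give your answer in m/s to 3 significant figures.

Ignition mass of stage 1 = 4,950+531 + 1,350+166 + 260 = 7,257 kg.
Stage 1: m₀ = 7,257 kg, m_f = 7,257 − 4,950 = 2,307 kg; Δv = 376×9.8×ln(3.146) = 3684.8×1.1460 ≈ 4223 m/s.
Stage 2: m₀ = 1,776 kg, m_f = 1,776 − 1,350 = 426 kg; Δv = 338×9.8×ln(4.169) = 3312.4×1.4277 ≈ 4729 m/s.
Total Δv = 4223 + 4729 = 8952 m/s.

Δv ≈ 8950 m/s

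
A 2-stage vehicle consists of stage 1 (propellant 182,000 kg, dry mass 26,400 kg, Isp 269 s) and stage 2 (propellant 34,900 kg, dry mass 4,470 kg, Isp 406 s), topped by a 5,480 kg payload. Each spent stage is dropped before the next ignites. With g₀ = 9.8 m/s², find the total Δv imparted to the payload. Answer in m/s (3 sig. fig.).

Δv ≈ 9330 m/s

Ignition mass of stage 1 = 182,000+26,400 + 34,900+4,470 + 5,480 = 253,250 kg.
Stage 1: m₀ = 253,250 kg, m_f = 253,250 − 182,000 = 71,250 kg; Δv = 269×9.8×ln(3.554) = 2636.2×1.2682 ≈ 3343 m/s.
Stage 2: m₀ = 44,850 kg, m_f = 44,850 − 34,900 = 9,950 kg; Δv = 406×9.8×ln(4.508) = 3978.8×1.5058 ≈ 5991 m/s.
Total Δv = 3343 + 5991 = 9334 m/s.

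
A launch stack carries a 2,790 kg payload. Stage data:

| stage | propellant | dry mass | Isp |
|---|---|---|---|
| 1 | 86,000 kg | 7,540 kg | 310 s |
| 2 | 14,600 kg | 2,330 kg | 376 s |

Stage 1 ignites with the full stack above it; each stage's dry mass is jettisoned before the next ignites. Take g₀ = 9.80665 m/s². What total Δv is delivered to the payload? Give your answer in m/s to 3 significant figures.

Δv ≈ 9300 m/s

Ignition mass of stage 1 = 86,000+7,540 + 14,600+2,330 + 2,790 = 113,260 kg.
Stage 1: m₀ = 113,260 kg, m_f = 113,260 − 86,000 = 27,260 kg; Δv = 310×9.80665×ln(4.155) = 3040.1×1.4243 ≈ 4330 m/s.
Stage 2: m₀ = 19,720 kg, m_f = 19,720 − 14,600 = 5,120 kg; Δv = 376×9.80665×ln(3.852) = 3687.3×1.3485 ≈ 4972 m/s.
Total Δv = 4330 + 4972 = 9302 m/s.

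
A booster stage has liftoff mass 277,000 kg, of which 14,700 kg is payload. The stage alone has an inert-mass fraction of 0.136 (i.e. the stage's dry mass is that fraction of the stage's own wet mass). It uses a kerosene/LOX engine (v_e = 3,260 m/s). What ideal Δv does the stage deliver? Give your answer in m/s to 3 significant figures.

Stage wet mass = m₀ − payload = 277,000 − 14,700 = 262,300 kg.
Stage dry mass = ε × stage wet mass = 0.136 × 262,300 = 35,672.8 kg.
Burnout mass m_f = stage dry + payload = 35,672.8 + 14,700 = 50,372.8 kg.
Δv = v_e · ln(277,000/50,372.8) = 3260.0 × ln(5.499) = 3260.0 × 1.7046 ≈ 5557 m/s.

Δv ≈ 5560 m/s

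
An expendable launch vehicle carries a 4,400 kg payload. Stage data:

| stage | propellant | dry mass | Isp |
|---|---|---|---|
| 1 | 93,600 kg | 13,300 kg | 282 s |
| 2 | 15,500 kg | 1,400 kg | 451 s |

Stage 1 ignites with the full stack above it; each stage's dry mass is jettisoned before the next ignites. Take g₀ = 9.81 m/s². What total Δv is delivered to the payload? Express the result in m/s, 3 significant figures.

Ignition mass of stage 1 = 93,600+13,300 + 15,500+1,400 + 4,400 = 128,200 kg.
Stage 1: m₀ = 128,200 kg, m_f = 128,200 − 93,600 = 34,600 kg; Δv = 282×9.81×ln(3.705) = 2766.4×1.3097 ≈ 3623 m/s.
Stage 2: m₀ = 21,300 kg, m_f = 21,300 − 15,500 = 5,800 kg; Δv = 451×9.81×ln(3.672) = 4424.3×1.3008 ≈ 5755 m/s.
Total Δv = 3623 + 5755 = 9378 m/s.

Δv ≈ 9380 m/s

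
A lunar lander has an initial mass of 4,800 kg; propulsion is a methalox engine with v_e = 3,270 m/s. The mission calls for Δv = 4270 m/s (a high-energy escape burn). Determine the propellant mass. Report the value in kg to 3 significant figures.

propellant mass ≈ 3500 kg

m₀/m_f = exp(Δv / v_e) = exp(4270 / 3270.0) = exp(1.3058) = 3.6907.
m_f = 4,800 / 3.6907 = 1,300.57 kg, so propellant = m₀ − m_f = 4,800 − 1,300.57 = 3,499.43 kg.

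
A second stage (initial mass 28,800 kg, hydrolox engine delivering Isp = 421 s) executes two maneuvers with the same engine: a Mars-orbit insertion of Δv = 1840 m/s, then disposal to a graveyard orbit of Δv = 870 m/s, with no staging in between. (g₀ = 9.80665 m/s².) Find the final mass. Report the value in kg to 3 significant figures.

final mass ≈ 14900 kg

v_e = Isp · g₀ = 421 × 9.80665 = 4128.6 m/s.
After the first burn: m = 28800 × exp(−1840/4128.6) = 28800 × 0.64039 = 18,443.2 kg.
After the second burn: m = 18,443.2 × exp(−870/4128.6) = 18,443.2 × 0.81000 = 14,939 kg.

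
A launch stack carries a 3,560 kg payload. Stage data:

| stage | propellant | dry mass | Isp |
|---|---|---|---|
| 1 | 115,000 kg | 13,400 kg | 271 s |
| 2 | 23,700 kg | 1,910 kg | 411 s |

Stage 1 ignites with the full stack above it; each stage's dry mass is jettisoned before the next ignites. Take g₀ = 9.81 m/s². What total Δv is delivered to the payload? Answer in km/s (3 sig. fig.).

Ignition mass of stage 1 = 115,000+13,400 + 23,700+1,910 + 3,560 = 157,570 kg.
Stage 1: m₀ = 157,570 kg, m_f = 157,570 − 115,000 = 42,570 kg; Δv = 271×9.81×ln(3.701) = 2658.5×1.3087 ≈ 3479 m/s.
Stage 2: m₀ = 29,170 kg, m_f = 29,170 − 23,700 = 5,470 kg; Δv = 411×9.81×ln(5.333) = 4031.9×1.6739 ≈ 6749 m/s.
Total Δv = 3479 + 6749 = 10228 m/s.

Δv ≈ 10.2 km/s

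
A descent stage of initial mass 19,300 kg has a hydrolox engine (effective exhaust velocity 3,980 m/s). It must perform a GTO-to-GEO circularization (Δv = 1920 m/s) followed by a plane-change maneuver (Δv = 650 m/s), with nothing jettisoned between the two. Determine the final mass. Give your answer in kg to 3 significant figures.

After the first burn: m = 19300 × exp(−1920/3980.0) = 19300 × 0.61729 = 11,913.7 kg.
After the second burn: m = 11,913.7 × exp(−650/3980.0) = 11,913.7 × 0.84932 = 10,118.5 kg.

final mass ≈ 10100 kg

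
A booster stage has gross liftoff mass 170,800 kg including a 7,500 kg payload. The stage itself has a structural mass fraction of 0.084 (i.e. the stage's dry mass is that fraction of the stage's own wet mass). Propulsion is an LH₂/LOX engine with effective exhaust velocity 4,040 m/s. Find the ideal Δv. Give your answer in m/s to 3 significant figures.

Δv ≈ 8430 m/s

Stage wet mass = m₀ − payload = 170,800 − 7,500 = 163,300 kg.
Stage dry mass = ε × stage wet mass = 0.084 × 163,300 = 13,717.2 kg.
Burnout mass m_f = stage dry + payload = 13,717.2 + 7,500 = 21,217.2 kg.
Δv = v_e · ln(170,800/21,217.2) = 4040.0 × ln(8.05) = 4040.0 × 2.0857 ≈ 8426 m/s.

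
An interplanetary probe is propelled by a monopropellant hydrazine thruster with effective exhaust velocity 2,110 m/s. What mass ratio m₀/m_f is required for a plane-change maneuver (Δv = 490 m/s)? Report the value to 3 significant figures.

Rocket equation: m₀/m_f = exp(Δv / v_e) = exp(490 / 2110.0) = exp(0.2322) = 1.2614.

mass ratio ≈ 1.26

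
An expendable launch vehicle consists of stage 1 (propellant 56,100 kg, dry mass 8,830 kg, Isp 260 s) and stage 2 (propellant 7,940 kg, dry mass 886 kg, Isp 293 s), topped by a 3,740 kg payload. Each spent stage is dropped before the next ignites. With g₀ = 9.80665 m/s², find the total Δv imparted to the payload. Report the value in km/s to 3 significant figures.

Ignition mass of stage 1 = 56,100+8,830 + 7,940+886 + 3,740 = 77,496 kg.
Stage 1: m₀ = 77,496 kg, m_f = 77,496 − 56,100 = 21,396 kg; Δv = 260×9.80665×ln(3.622) = 2549.7×1.2870 ≈ 3282 m/s.
Stage 2: m₀ = 12,566 kg, m_f = 12,566 − 7,940 = 4,626 kg; Δv = 293×9.80665×ln(2.716) = 2873.3×0.9993 ≈ 2871 m/s.
Total Δv = 3282 + 2871 = 6153 m/s.

Δv ≈ 6.15 km/s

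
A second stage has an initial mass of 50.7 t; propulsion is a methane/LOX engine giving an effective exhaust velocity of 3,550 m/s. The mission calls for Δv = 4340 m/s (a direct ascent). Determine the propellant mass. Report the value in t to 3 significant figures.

propellant mass ≈ 35.8 t

Rocket equation: m₀/m_f = exp(Δv / v_e) = exp(4340 / 3550.0) = exp(1.2225) = 3.3958.
m_f = 50.7 / 3.3958 = 14.9302 t, so propellant = m₀ − m_f = 50.7 − 14.9302 = 35.7698 t.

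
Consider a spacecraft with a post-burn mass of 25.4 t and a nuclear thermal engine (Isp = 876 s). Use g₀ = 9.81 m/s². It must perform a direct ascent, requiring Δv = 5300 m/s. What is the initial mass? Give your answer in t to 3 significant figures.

v_e = Isp · g₀ = 876 × 9.81 = 8593.6 m/s.
Rocket equation: m₀/m_f = exp(Δv / v_e) = exp(5300 / 8593.6) = exp(0.6167) = 1.8529.
m₀ = m_f × 1.8529 = 25.4 × 1.8529 = 47.0637 t.

initial mass ≈ 47.1 t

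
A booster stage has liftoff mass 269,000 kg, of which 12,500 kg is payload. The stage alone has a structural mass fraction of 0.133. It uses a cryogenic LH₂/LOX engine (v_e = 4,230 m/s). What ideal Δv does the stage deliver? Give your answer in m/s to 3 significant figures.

Δv ≈ 7410 m/s

Stage wet mass = m₀ − payload = 269,000 − 12,500 = 256,500 kg.
Stage dry mass = ε × stage wet mass = 0.133 × 256,500 = 34,114.5 kg.
Burnout mass m_f = stage dry + payload = 34,114.5 + 12,500 = 46,614.5 kg.
Δv = v_e · ln(269,000/46,614.5) = 4230.0 × ln(5.771) = 4230.0 × 1.7528 ≈ 7414 m/s.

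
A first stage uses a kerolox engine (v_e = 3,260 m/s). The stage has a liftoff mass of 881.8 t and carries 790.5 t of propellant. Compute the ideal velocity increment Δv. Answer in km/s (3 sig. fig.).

m_f = m₀ − m_prop = 881.8 − 790.5 = 91.3 t.
From the ideal rocket equation, Δv = v_e · ln(m₀/m_f) = 3260.0 × ln(9.658) = 3260.0 × 2.2678 ≈ 7393.1 m/s.

Δv ≈ 7.39 km/s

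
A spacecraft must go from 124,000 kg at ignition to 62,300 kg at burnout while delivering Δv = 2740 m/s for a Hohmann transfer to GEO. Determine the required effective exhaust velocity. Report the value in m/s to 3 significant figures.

ln(m₀/m_f) = ln(124000/62300) = ln(1.99) = 0.6883.
Rocket equation: v_e = Δv / ln(m₀/m_f) = 2740 / 0.6883 = 3980.7 m/s.

v_e ≈ 3980 m/s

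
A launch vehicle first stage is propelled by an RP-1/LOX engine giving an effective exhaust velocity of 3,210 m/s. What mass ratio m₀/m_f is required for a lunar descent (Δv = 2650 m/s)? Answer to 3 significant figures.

m₀/m_f = exp(Δv / v_e) = exp(2650 / 3210.0) = exp(0.8255) = 2.2831.

mass ratio ≈ 2.28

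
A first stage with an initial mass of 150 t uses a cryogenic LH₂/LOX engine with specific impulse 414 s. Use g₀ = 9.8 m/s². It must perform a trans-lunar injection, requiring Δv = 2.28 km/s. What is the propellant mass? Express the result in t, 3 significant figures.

propellant mass ≈ 64.5 t

v_e = Isp · g₀ = 414 × 9.8 = 4057.2 m/s.
Using Δv = v_e ln(m₀/m_f): m₀/m_f = exp(Δv / v_e) = exp(2280 / 4057.2) = exp(0.5620) = 1.7541.
m_f = 150 / 1.7541 = 85.5139 t, so propellant = m₀ − m_f = 150 − 85.5139 = 64.4861 t.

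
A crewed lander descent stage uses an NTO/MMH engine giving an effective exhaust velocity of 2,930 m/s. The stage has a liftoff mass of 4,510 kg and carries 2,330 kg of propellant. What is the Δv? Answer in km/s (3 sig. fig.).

m_f = m₀ − m_prop = 4,510 − 2,330 = 2,180 kg.
Rocket equation: Δv = v_e · ln(m₀/m_f) = 2930.0 × ln(2.069) = 2930.0 × 0.7270 ≈ 2130.0 m/s.

Δv ≈ 2.13 km/s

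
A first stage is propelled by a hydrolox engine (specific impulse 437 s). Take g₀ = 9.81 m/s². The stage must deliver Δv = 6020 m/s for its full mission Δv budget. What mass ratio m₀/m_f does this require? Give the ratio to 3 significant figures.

mass ratio ≈ 4.07

v_e = Isp · g₀ = 437 × 9.81 = 4287.0 m/s.
Using Δv = v_e ln(m₀/m_f): m₀/m_f = exp(Δv / v_e) = exp(6020 / 4287.0) = exp(1.4043) = 4.0725.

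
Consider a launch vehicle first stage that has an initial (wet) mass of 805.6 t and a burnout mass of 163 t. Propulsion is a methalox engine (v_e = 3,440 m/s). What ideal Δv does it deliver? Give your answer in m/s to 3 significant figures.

Δv ≈ 5500 m/s

Δv = v_e · ln(m₀/m_f) = 3440.0 × ln(4.942) = 3440.0 × 1.5978 ≈ 5496.6 m/s.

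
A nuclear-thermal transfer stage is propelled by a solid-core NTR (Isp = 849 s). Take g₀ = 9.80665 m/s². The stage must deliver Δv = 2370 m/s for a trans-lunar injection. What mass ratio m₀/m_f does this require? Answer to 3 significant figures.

v_e = Isp · g₀ = 849 × 9.80665 = 8325.8 m/s.
From the ideal rocket equation, m₀/m_f = exp(Δv / v_e) = exp(2370 / 8325.8) = exp(0.2847) = 1.3293.

mass ratio ≈ 1.33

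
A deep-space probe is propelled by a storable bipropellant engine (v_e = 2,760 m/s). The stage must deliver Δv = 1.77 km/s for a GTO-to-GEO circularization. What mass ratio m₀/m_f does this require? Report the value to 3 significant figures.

By the Tsiolkovsky rocket equation, m₀/m_f = exp(Δv / v_e) = exp(1770 / 2760.0) = exp(0.6413) = 1.8990.

mass ratio ≈ 1.90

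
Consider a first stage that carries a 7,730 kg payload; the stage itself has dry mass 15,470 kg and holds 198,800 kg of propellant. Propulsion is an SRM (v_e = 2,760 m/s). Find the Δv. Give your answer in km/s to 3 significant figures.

Δv ≈ 6.23 km/s

m₀ = payload + dry + propellant = 7,730 + 15,470 + 198,800 = 222,000 kg.
m_f = payload + dry = 7,730 + 15,470 = 23,200 kg.
Rocket equation: Δv = v_e · ln(m₀/m_f) = 2760.0 × ln(9.569) = 2760.0 × 2.2585 ≈ 6233.5 m/s.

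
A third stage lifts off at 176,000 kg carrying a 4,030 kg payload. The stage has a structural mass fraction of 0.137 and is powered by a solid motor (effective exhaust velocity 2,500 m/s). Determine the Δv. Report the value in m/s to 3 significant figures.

Δv ≈ 4630 m/s

Stage wet mass = m₀ − payload = 176,000 − 4,030 = 171,970 kg.
Stage dry mass = ε × stage wet mass = 0.137 × 171,970 = 23,559.9 kg.
Burnout mass m_f = stage dry + payload = 23,559.9 + 4,030 = 27,589.9 kg.
Rocket equation: Δv = v_e · ln(176,000/27,589.9) = 2500.0 × ln(6.379) = 2500.0 × 1.8530 ≈ 4633 m/s.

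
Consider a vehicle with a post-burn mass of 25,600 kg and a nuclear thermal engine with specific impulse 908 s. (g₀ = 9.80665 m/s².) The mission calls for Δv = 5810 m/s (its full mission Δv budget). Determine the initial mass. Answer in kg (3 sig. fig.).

initial mass ≈ 49200 kg

v_e = Isp · g₀ = 908 × 9.80665 = 8904.4 m/s.
By the Tsiolkovsky rocket equation, m₀/m_f = exp(Δv / v_e) = exp(5810 / 8904.4) = exp(0.6525) = 1.9203.
m₀ = m_f × 1.9203 = 25,600 × 1.9203 = 49,159.7 kg.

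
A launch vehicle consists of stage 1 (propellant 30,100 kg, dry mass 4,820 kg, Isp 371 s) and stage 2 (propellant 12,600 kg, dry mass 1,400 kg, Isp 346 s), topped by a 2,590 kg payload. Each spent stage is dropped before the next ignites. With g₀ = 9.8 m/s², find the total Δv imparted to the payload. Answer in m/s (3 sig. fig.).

Δv ≈ 8020 m/s

Ignition mass of stage 1 = 30,100+4,820 + 12,600+1,400 + 2,590 = 51,510 kg.
Stage 1: m₀ = 51,510 kg, m_f = 51,510 − 30,100 = 21,410 kg; Δv = 371×9.8×ln(2.406) = 3635.8×0.8779 ≈ 3192 m/s.
Stage 2: m₀ = 16,590 kg, m_f = 16,590 − 12,600 = 3,990 kg; Δv = 346×9.8×ln(4.158) = 3390.8×1.4250 ≈ 4832 m/s.
Total Δv = 3192 + 4832 = 8024 m/s.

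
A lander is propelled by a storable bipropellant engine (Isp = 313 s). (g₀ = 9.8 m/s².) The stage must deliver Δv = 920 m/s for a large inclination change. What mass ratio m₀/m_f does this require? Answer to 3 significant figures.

mass ratio ≈ 1.35

v_e = Isp · g₀ = 313 × 9.8 = 3067.4 m/s.
By the Tsiolkovsky rocket equation, m₀/m_f = exp(Δv / v_e) = exp(920 / 3067.4) = exp(0.2999) = 1.3498.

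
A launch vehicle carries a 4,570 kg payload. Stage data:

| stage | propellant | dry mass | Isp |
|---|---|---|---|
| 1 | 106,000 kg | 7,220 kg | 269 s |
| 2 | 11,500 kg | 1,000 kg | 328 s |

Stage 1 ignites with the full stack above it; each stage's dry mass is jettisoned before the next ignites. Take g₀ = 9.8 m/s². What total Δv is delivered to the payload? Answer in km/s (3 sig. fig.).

Ignition mass of stage 1 = 106,000+7,220 + 11,500+1,000 + 4,570 = 130,290 kg.
Stage 1: m₀ = 130,290 kg, m_f = 130,290 − 106,000 = 24,290 kg; Δv = 269×9.8×ln(5.364) = 2636.2×1.6797 ≈ 4428 m/s.
Stage 2: m₀ = 17,070 kg, m_f = 17,070 − 11,500 = 5,570 kg; Δv = 328×9.8×ln(3.065) = 3214.4×1.1199 ≈ 3600 m/s.
Total Δv = 4428 + 3600 = 8028 m/s.

Δv ≈ 8.03 km/s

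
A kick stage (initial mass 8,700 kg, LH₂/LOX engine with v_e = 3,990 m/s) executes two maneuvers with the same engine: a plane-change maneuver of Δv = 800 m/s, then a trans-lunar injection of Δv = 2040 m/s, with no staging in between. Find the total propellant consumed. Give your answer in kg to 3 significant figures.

total propellant consumed ≈ 4430 kg

After the first burn: m = 8700 × exp(−800/3990.0) = 8700 × 0.81832 = 7,119.38 kg.
After the second burn: m = 7,119.38 × exp(−2040/3990.0) = 7,119.38 × 0.59973 = 4,269.71 kg.
Total propellant = m₀ − m_final = 8700 − 4,269.71 = 4,430.29 kg.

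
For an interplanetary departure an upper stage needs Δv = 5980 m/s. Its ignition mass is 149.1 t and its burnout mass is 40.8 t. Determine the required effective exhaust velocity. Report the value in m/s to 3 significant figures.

v_e ≈ 4610 m/s

ln(m₀/m_f) = ln(149100/40800) = ln(3.654) = 1.2959.
Using Δv = v_e ln(m₀/m_f): v_e = Δv / ln(m₀/m_f) = 5980 / 1.2959 = 4614.4 m/s.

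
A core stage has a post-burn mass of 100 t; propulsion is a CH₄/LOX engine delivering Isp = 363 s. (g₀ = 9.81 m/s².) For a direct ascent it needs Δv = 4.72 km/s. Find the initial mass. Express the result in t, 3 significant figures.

v_e = Isp · g₀ = 363 × 9.81 = 3561.0 m/s.
m₀/m_f = exp(Δv / v_e) = exp(4720 / 3561.0) = exp(1.3255) = 3.7639.
m₀ = m_f × 3.7639 = 100 × 3.7639 = 376.39 t.

initial mass ≈ 376 t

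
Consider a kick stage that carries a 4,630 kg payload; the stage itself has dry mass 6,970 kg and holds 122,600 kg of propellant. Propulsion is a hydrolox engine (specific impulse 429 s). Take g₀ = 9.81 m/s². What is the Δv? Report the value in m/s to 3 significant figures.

v_e = Isp · g₀ = 429 × 9.81 = 4208.5 m/s.
m₀ = payload + dry + propellant = 4,630 + 6,970 + 122,600 = 134,200 kg.
m_f = payload + dry = 4,630 + 6,970 = 11,600 kg.
From the ideal rocket equation, Δv = v_e · ln(m₀/m_f) = 4208.5 × ln(11.57) = 4208.5 × 2.4483 ≈ 10303.8 m/s.

Δv ≈ 10300 m/s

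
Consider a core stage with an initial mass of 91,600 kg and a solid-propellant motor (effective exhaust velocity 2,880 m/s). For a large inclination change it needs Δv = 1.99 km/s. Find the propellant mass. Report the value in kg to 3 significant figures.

propellant mass ≈ 45700 kg

From the ideal rocket equation, m₀/m_f = exp(Δv / v_e) = exp(1990 / 2880.0) = exp(0.6910) = 1.9957.
m_f = 91,600 / 1.9957 = 45,898.7 kg, so propellant = m₀ − m_f = 91,600 − 45,898.7 = 45,701.3 kg.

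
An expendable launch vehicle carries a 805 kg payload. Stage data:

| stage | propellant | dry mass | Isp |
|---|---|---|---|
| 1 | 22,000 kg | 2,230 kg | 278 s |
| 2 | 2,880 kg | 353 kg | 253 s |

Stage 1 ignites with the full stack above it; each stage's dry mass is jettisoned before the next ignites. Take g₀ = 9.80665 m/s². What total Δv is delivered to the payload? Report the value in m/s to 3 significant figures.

Ignition mass of stage 1 = 22,000+2,230 + 2,880+353 + 805 = 28,268 kg.
Stage 1: m₀ = 28,268 kg, m_f = 28,268 − 22,000 = 6,268 kg; Δv = 278×9.80665×ln(4.51) = 2726.2×1.5063 ≈ 4106 m/s.
Stage 2: m₀ = 4,038 kg, m_f = 4,038 − 2,880 = 1,158 kg; Δv = 253×9.80665×ln(3.487) = 2481.1×1.2491 ≈ 3099 m/s.
Total Δv = 4106 + 3099 = 7205 m/s.

Δv ≈ 7210 m/s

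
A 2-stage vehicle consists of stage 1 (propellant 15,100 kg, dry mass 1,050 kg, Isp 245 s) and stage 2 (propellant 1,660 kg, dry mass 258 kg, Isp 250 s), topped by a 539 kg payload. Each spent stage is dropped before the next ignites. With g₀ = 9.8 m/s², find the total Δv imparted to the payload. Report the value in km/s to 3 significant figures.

Δv ≈ 6.77 km/s

Ignition mass of stage 1 = 15,100+1,050 + 1,660+258 + 539 = 18,607 kg.
Stage 1: m₀ = 18,607 kg, m_f = 18,607 − 15,100 = 3,507 kg; Δv = 245×9.8×ln(5.306) = 2401.0×1.6688 ≈ 4007 m/s.
Stage 2: m₀ = 2,457 kg, m_f = 2,457 − 1,660 = 797 kg; Δv = 250×9.8×ln(3.083) = 2450.0×1.1258 ≈ 2758 m/s.
Total Δv = 4007 + 2758 = 6765 m/s.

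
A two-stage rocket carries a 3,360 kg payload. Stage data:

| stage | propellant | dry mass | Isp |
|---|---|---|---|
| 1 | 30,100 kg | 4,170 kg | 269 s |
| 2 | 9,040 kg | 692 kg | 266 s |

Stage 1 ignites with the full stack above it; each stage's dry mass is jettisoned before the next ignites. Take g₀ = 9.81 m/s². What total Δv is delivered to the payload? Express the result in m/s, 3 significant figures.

Δv ≈ 5720 m/s

Ignition mass of stage 1 = 30,100+4,170 + 9,040+692 + 3,360 = 47,362 kg.
Stage 1: m₀ = 47,362 kg, m_f = 47,362 − 30,100 = 17,262 kg; Δv = 269×9.81×ln(2.744) = 2638.9×1.0093 ≈ 2663 m/s.
Stage 2: m₀ = 13,092 kg, m_f = 13,092 − 9,040 = 4,052 kg; Δv = 266×9.81×ln(3.231) = 2609.5×1.1728 ≈ 3060 m/s.
Total Δv = 2663 + 3060 = 5723 m/s.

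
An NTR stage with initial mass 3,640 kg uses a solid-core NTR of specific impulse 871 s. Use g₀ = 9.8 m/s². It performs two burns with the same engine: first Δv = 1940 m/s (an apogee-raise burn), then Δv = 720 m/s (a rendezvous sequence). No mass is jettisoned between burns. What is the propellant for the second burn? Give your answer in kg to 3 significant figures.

v_e = Isp · g₀ = 871 × 9.8 = 8535.8 m/s.
After the first burn: m = 3640 × exp(−1940/8535.8) = 3640 × 0.79670 = 2,899.99 kg.
After the second burn: m = 2,899.99 × exp(−720/8535.8) = 2,899.99 × 0.91911 = 2,665.41 kg.
Second-burn propellant = 2,899.99 − 2,665.41 = 234.58 kg.

propellant for the second burn ≈ 235 kg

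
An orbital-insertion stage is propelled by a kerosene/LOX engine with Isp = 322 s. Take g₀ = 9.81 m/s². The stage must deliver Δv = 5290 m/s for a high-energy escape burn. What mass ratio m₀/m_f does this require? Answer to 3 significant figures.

v_e = Isp · g₀ = 322 × 9.81 = 3158.8 m/s.
Using Δv = v_e ln(m₀/m_f): m₀/m_f = exp(Δv / v_e) = exp(5290 / 3158.8) = exp(1.6747) = 5.3371.

mass ratio ≈ 5.34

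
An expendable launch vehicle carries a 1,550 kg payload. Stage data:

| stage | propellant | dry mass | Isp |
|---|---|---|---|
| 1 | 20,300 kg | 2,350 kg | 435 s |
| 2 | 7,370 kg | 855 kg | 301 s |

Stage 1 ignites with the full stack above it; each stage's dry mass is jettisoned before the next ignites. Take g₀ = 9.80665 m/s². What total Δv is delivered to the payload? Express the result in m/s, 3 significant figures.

Ignition mass of stage 1 = 20,300+2,350 + 7,370+855 + 1,550 = 32,425 kg.
Stage 1: m₀ = 32,425 kg, m_f = 32,425 − 20,300 = 12,125 kg; Δv = 435×9.80665×ln(2.674) = 4265.9×0.9837 ≈ 4196 m/s.
Stage 2: m₀ = 9,775 kg, m_f = 9,775 − 7,370 = 2,405 kg; Δv = 301×9.80665×ln(4.064) = 2951.8×1.4023 ≈ 4139 m/s.
Total Δv = 4196 + 4139 = 8335 m/s.

Δv ≈ 8340 m/s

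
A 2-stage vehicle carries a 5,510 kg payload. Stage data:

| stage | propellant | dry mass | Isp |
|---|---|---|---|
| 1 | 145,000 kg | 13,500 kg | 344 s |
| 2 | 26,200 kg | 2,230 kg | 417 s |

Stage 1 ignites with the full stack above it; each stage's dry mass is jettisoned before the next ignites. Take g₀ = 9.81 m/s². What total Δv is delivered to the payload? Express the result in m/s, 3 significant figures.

Δv ≈ 10800 m/s

Ignition mass of stage 1 = 145,000+13,500 + 26,200+2,230 + 5,510 = 192,440 kg.
Stage 1: m₀ = 192,440 kg, m_f = 192,440 − 145,000 = 47,440 kg; Δv = 344×9.81×ln(4.056) = 3374.6×1.4003 ≈ 4726 m/s.
Stage 2: m₀ = 33,940 kg, m_f = 33,940 − 26,200 = 7,740 kg; Δv = 417×9.81×ln(4.385) = 4090.8×1.4782 ≈ 6047 m/s.
Total Δv = 4726 + 6047 = 10773 m/s.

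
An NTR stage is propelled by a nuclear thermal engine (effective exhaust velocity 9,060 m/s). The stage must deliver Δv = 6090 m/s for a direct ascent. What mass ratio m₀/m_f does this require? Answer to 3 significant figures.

Rocket equation: m₀/m_f = exp(Δv / v_e) = exp(6090 / 9060.0) = exp(0.6722) = 1.9585.

mass ratio ≈ 1.96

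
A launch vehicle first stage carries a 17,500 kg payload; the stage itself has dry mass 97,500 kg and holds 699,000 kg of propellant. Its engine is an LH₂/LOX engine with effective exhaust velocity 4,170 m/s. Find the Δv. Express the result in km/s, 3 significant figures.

Δv ≈ 8.16 km/s

m₀ = payload + dry + propellant = 17,500 + 97,500 + 699,000 = 814,000 kg.
m_f = payload + dry = 17,500 + 97,500 = 115,000 kg.
Δv = v_e · ln(m₀/m_f) = 4170.0 × ln(7.078) = 4170.0 × 1.9570 ≈ 8160.8 m/s.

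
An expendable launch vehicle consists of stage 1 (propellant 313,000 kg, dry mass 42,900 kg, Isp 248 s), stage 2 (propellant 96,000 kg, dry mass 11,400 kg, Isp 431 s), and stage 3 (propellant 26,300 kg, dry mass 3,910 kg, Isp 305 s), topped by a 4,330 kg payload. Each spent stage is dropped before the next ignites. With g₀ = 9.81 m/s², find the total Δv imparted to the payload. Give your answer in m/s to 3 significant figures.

Ignition mass of stage 1 = 313,000+42,900 + 96,000+11,400 + 26,300+3,910 + 4,330 = 497,840 kg.
Stage 1: m₀ = 497,840 kg, m_f = 497,840 − 313,000 = 184,840 kg; Δv = 248×9.81×ln(2.693) = 2432.9×0.9908 ≈ 2410 m/s.
Stage 2: m₀ = 141,940 kg, m_f = 141,940 − 96,000 = 45,940 kg; Δv = 431×9.81×ln(3.09) = 4228.1×1.1281 ≈ 4770 m/s.
Stage 3: m₀ = 34,540 kg, m_f = 34,540 − 26,300 = 8,240 kg; Δv = 305×9.81×ln(4.192) = 2992.1×1.4331 ≈ 4288 m/s.
Total Δv = 2410 + 4770 + 4288 = 11468 m/s.

Δv ≈ 11500 m/s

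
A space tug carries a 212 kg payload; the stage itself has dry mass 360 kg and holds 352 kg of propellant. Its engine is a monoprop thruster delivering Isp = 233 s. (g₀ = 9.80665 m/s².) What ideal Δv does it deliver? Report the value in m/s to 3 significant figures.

Δv ≈ 1100 m/s

v_e = Isp · g₀ = 233 × 9.80665 = 2284.9 m/s.
m₀ = payload + dry + propellant = 212 + 360 + 352 = 924 kg.
m_f = payload + dry = 212 + 360 = 572 kg.
Rocket equation: Δv = v_e · ln(m₀/m_f) = 2284.9 × ln(1.615) = 2284.9 × 0.4796 ≈ 1095.8 m/s.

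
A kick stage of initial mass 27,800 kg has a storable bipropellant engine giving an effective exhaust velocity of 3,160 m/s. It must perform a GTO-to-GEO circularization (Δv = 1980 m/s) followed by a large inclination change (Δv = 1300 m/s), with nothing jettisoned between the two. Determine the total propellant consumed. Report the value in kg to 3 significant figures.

After the first burn: m = 27800 × exp(−1980/3160.0) = 27800 × 0.53442 = 14,856.9 kg.
After the second burn: m = 14,856.9 × exp(−1300/3160.0) = 14,856.9 × 0.66273 = 9,846.11 kg.
Total propellant = m₀ − m_final = 27800 − 9,846.11 = 17,953.89 kg.

total propellant consumed ≈ 18000 kg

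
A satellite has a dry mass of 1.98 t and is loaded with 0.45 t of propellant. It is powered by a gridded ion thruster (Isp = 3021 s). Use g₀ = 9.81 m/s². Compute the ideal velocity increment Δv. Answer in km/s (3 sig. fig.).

v_e = Isp · g₀ = 3021 × 9.81 = 29636.0 m/s.
m₀ = m_dry + m_prop = 1.98 + 0.45 = 2.43 t.
From the ideal rocket equation, Δv = v_e · ln(m₀/m_f) = 29636.0 × ln(1.227) = 29636.0 × 0.2048 ≈ 6069.3 m/s.

Δv ≈ 6.07 km/s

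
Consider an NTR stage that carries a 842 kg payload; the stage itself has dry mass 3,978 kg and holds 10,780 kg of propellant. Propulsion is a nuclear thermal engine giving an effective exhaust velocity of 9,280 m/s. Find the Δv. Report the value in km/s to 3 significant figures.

Δv ≈ 10.9 km/s

m₀ = payload + dry + propellant = 842 + 3,978 + 10,780 = 15,600 kg.
m_f = payload + dry = 842 + 3,978 = 4,820 kg.
By the Tsiolkovsky rocket equation, Δv = v_e · ln(m₀/m_f) = 9280.0 × ln(3.237) = 9280.0 × 1.1745 ≈ 10899.3 m/s.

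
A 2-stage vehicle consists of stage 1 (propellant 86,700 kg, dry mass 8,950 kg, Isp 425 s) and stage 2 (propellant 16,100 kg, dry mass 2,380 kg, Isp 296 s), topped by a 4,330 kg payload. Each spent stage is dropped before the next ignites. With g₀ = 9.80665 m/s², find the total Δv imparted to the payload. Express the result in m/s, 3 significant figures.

Ignition mass of stage 1 = 86,700+8,950 + 16,100+2,380 + 4,330 = 118,460 kg.
Stage 1: m₀ = 118,460 kg, m_f = 118,460 − 86,700 = 31,760 kg; Δv = 425×9.80665×ln(3.73) = 4167.8×1.3164 ≈ 5486 m/s.
Stage 2: m₀ = 22,810 kg, m_f = 22,810 − 16,100 = 6,710 kg; Δv = 296×9.80665×ln(3.399) = 2902.8×1.2236 ≈ 3552 m/s.
Total Δv = 5486 + 3552 = 9038 m/s.

Δv ≈ 9040 m/s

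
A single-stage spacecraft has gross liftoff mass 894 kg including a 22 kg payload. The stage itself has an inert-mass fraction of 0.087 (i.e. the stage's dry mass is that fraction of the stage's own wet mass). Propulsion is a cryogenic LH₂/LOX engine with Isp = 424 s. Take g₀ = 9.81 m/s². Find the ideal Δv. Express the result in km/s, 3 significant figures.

Δv ≈ 9.20 km/s

Stage wet mass = m₀ − payload = 894 − 22 = 872 kg.
Stage dry mass = ε × stage wet mass = 0.087 × 872 = 75.864 kg.
Burnout mass m_f = stage dry + payload = 75.864 + 22 = 97.864 kg.
v_e = Isp · g₀ = 424 × 9.81 = 4159.4 m/s.
Rocket equation: Δv = v_e · ln(894/97.864) = 4159.4 × ln(9.135) = 4159.4 × 2.2121 ≈ 9201 m/s.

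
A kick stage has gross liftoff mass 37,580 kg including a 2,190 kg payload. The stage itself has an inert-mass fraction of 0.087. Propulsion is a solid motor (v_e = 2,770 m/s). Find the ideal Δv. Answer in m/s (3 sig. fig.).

Δv ≈ 5440 m/s

Stage wet mass = m₀ − payload = 37,580 − 2,190 = 35,390 kg.
Stage dry mass = ε × stage wet mass = 0.087 × 35,390 = 3,078.93 kg.
Burnout mass m_f = stage dry + payload = 3,078.93 + 2,190 = 5,268.93 kg.
Δv = v_e · ln(37,580/5,268.93) = 2770.0 × ln(7.132) = 2770.0 × 1.9646 ≈ 5442 m/s.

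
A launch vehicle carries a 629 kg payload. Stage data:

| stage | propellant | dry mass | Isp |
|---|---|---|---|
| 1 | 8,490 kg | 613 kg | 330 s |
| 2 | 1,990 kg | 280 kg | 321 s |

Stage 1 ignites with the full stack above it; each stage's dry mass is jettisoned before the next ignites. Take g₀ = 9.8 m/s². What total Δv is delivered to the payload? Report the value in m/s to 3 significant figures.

Ignition mass of stage 1 = 8,490+613 + 1,990+280 + 629 = 12,002 kg.
Stage 1: m₀ = 12,002 kg, m_f = 12,002 − 8,490 = 3,512 kg; Δv = 330×9.8×ln(3.417) = 3234.0×1.2289 ≈ 3974 m/s.
Stage 2: m₀ = 2,899 kg, m_f = 2,899 − 1,990 = 909 kg; Δv = 321×9.8×ln(3.189) = 3145.8×1.1598 ≈ 3648 m/s.
Total Δv = 3974 + 3648 = 7622 m/s.

Δv ≈ 7620 m/s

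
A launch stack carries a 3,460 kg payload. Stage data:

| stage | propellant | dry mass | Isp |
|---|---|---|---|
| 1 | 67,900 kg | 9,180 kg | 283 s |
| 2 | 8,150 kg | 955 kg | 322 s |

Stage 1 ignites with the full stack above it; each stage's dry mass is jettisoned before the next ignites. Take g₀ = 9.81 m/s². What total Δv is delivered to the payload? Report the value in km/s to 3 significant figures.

Δv ≈ 7.24 km/s

Ignition mass of stage 1 = 67,900+9,180 + 8,150+955 + 3,460 = 89,645 kg.
Stage 1: m₀ = 89,645 kg, m_f = 89,645 − 67,900 = 21,745 kg; Δv = 283×9.81×ln(4.123) = 2776.2×1.4165 ≈ 3932 m/s.
Stage 2: m₀ = 12,565 kg, m_f = 12,565 − 8,150 = 4,415 kg; Δv = 322×9.81×ln(2.846) = 3158.8×1.0459 ≈ 3304 m/s.
Total Δv = 3932 + 3304 = 7236 m/s.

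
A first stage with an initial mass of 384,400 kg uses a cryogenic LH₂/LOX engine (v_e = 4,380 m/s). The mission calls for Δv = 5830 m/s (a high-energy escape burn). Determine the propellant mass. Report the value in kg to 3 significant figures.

propellant mass ≈ 283000 kg

By the Tsiolkovsky rocket equation, m₀/m_f = exp(Δv / v_e) = exp(5830 / 4380.0) = exp(1.3311) = 3.7850.
m_f = 384,400 / 3.7850 = 101,559 kg, so propellant = m₀ − m_f = 384,400 − 101,559 = 282,841 kg.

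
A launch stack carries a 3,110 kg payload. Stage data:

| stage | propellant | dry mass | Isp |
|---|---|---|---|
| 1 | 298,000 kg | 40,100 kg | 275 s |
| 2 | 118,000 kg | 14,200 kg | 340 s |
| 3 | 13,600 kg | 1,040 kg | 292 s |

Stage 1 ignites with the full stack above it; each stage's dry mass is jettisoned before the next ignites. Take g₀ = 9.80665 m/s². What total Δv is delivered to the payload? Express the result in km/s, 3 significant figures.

Δv ≈ 11.9 km/s

Ignition mass of stage 1 = 298,000+40,100 + 118,000+14,200 + 13,600+1,040 + 3,110 = 488,050 kg.
Stage 1: m₀ = 488,050 kg, m_f = 488,050 − 298,000 = 190,050 kg; Δv = 275×9.80665×ln(2.568) = 2696.8×0.9431 ≈ 2543 m/s.
Stage 2: m₀ = 149,950 kg, m_f = 149,950 − 118,000 = 31,950 kg; Δv = 340×9.80665×ln(4.693) = 3334.3×1.5461 ≈ 5155 m/s.
Stage 3: m₀ = 17,750 kg, m_f = 17,750 − 13,600 = 4,150 kg; Δv = 292×9.80665×ln(4.277) = 2863.5×1.4533 ≈ 4162 m/s.
Total Δv = 2543 + 5155 + 4162 = 11860 m/s.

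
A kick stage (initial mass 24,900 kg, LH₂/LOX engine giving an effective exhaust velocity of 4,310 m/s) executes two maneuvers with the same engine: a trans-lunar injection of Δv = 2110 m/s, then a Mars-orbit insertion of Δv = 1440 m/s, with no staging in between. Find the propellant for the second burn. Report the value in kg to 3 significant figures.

propellant for the second burn ≈ 4330 kg

After the first burn: m = 24900 × exp(−2110/4310.0) = 24900 × 0.61290 = 15,261.2 kg.
After the second burn: m = 15,261.2 × exp(−1440/4310.0) = 15,261.2 × 0.71598 = 10,926.7 kg.
Second-burn propellant = 15,261.2 − 10,926.7 = 4,334.5 kg.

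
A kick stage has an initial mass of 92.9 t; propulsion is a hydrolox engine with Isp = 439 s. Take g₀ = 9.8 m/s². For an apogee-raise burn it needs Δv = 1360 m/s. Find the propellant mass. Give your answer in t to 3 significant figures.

v_e = Isp · g₀ = 439 × 9.8 = 4302.2 m/s.
Using Δv = v_e ln(m₀/m_f): m₀/m_f = exp(Δv / v_e) = exp(1360 / 4302.2) = exp(0.3161) = 1.3718.
m_f = 92.9 / 1.3718 = 67.7212 t, so propellant = m₀ − m_f = 92.9 − 67.7212 = 25.1788 t.

propellant mass ≈ 25.2 t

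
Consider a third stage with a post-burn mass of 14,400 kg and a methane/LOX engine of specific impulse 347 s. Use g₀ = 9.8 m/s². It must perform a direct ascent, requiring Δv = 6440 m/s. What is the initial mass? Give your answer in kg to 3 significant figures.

v_e = Isp · g₀ = 347 × 9.8 = 3400.6 m/s.
Using Δv = v_e ln(m₀/m_f): m₀/m_f = exp(Δv / v_e) = exp(6440 / 3400.6) = exp(1.8938) = 6.6445.
m₀ = m_f × 6.6445 = 14,400 × 6.6445 = 95,680.8 kg.

initial mass ≈ 95700 kg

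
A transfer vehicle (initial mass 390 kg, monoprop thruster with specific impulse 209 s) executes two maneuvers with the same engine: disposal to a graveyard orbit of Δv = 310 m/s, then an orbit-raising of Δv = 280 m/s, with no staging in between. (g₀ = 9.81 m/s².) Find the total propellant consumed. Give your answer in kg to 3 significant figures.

total propellant consumed ≈ 97.5 kg

v_e = Isp · g₀ = 209 × 9.81 = 2050.3 m/s.
After the first burn: m = 390 × exp(−310/2050.3) = 390 × 0.85968 = 335.275 kg.
After the second burn: m = 335.275 × exp(−280/2050.3) = 335.275 × 0.87235 = 292.477 kg.
Total propellant = m₀ − m_final = 390 − 292.477 = 97.523 kg.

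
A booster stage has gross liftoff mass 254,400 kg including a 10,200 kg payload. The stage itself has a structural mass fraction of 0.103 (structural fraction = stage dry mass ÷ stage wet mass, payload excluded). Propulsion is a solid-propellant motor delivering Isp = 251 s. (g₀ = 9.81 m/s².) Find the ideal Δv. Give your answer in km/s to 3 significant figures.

Stage wet mass = m₀ − payload = 254,400 − 10,200 = 244,200 kg.
Stage dry mass = ε × stage wet mass = 0.103 × 244,200 = 25,152.6 kg.
Burnout mass m_f = stage dry + payload = 25,152.6 + 10,200 = 35,352.6 kg.
v_e = Isp · g₀ = 251 × 9.81 = 2462.3 m/s.
Δv = v_e · ln(254,400/35,352.6) = 2462.3 × ln(7.196) = 2462.3 × 1.9735 ≈ 4859 m/s.

Δv ≈ 4.86 km/s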